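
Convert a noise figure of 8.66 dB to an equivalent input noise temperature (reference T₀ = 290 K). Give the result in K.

1840 K

F = 10^(8.66/10) = 7.34514
T_e = (F − 1)·T₀ = (7.34514 − 1) × 290 = 1840 K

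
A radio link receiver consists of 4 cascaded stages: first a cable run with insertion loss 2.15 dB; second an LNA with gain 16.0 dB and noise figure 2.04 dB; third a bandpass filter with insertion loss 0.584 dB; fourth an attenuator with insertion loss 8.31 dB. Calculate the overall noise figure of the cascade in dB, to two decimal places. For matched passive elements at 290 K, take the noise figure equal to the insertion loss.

4.63 dB

Convert to linear (a loss of L dB is a gain of −L dB): F_i = 10^(NF_i/10), G_i = 10^(G_i,dB/10)
  Stage 1: F_1 = 10^(2.15/10) = 1.641, G_1 = 10^(−2.15/10) = 0.6095
  Stage 2: F_2 = 10^(2.04/10) = 1.600, G_2 = 10^(16.0/10) = 39.81
  Stage 3: F_3 = 10^(0.584/10) = 1.144, G_3 = 10^(−0.584/10) = 0.8742
  Stage 4: F_4 = 10^(8.31/10) = 6.776, G_4 = 10^(−8.31/10) = 0.1476
Friis cascade:
  F = 1.641 + (1.600 − 1)/0.6095 + (1.144 − 1)/24.27 + (6.776 − 1)/21.21 = 2.902
NF = 10 log₁₀(2.902) = 4.63 dB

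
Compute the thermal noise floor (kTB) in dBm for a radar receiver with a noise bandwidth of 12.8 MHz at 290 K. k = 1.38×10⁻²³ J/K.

P_n = kTB = 1.38×10⁻²³ × 290 × 1.28×10⁷ = 5.12×10⁻¹⁴ W
In dBm: 10 log₁₀(5.12×10⁻¹⁴ / 10⁻³) = −102.9 dBm

−102.9 dBm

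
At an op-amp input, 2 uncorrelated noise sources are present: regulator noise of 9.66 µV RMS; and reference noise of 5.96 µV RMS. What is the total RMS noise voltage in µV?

11.4 µV

Uncorrelated sources add in power (mean-square): V_tot = √(ΣV_i²)
V_tot = √[(9.66×10⁻⁶)² + (5.96×10⁻⁶)²] = 1.14×10⁻⁵ V = 11.4 µV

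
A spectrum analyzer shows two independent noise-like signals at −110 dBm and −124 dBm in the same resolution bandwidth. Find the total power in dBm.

Convert to linear, add, convert back:
P₁ = 1.00×10⁻¹⁴ W, P₂ = 3.98×10⁻¹⁶ W
P_tot = 1.04×10⁻¹⁴ W → 10 log₁₀(P_tot / 10⁻³) = −109.8 dBm

−109.8 dBm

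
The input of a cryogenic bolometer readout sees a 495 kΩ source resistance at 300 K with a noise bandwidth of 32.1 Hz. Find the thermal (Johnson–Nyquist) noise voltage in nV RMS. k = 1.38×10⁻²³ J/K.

513 nV

V_n = √(4kTRB)
4kTRB = 4 × 1.38×10⁻²³ × 300 × 4.95×10⁵ × 3.21×10¹ = 2.63×10⁻¹³ V²
V_n = √(2.63×10⁻¹³) = 5.13×10⁻⁷ V = 513 nV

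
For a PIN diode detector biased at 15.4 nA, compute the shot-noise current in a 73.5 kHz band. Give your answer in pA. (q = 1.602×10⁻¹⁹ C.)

19.0 pA

I_n = √(2qI·B)
2qI·B = 2 × 1.602×10⁻¹⁹ × 1.54×10⁻⁸ × 7.35×10⁴ = 3.63×10⁻²² A²
I_n = √(3.63×10⁻²²) = 1.90×10⁻¹¹ A = 19.0 pA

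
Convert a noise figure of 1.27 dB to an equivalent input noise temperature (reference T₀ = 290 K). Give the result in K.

F = 10^(1.27/10) = 1.33968
T_e = (F − 1)·T₀ = (1.33968 − 1) × 290 = 98.5 K

98.5 K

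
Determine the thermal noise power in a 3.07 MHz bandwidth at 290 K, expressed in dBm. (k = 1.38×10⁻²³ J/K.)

P_n = kTB = 1.38×10⁻²³ × 290 × 3.07×10⁶ = 1.23×10⁻¹⁴ W
In dBm: 10 log₁₀(1.23×10⁻¹⁴ / 10⁻³) = −109.1 dBm

−109.1 dBm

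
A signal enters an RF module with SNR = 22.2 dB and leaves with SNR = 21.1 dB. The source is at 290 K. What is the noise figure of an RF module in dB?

1.1 dB

NF (dB) = SNR_in(dB) − SNR_out(dB) when the source is at T₀
NF = 22.2 − 21.1 = 1.1 dB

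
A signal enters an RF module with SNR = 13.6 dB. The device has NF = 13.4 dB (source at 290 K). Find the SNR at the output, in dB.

0.2 dB

By definition F = SNR_in/SNR_out, so in dB: SNR_out = SNR_in − NF
SNR_out = 13.6 − 13.4 = 0.2 dB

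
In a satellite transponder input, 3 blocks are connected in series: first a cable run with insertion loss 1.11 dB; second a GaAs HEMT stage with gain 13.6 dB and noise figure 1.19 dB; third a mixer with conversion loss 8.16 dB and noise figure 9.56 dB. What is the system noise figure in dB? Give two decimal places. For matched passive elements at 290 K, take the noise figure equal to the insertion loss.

Convert to linear (a loss of L dB is a gain of −L dB): F_i = 10^(NF_i/10), G_i = 10^(G_i,dB/10)
  Stage 1: F_1 = 10^(1.11/10) = 1.291, G_1 = 10^(−1.11/10) = 0.7745
  Stage 2: F_2 = 10^(1.19/10) = 1.315, G_2 = 10^(13.6/10) = 22.91
  Stage 3: F_3 = 10^(9.56/10) = 9.036, G_3 = 10^(−8.16/10) = 0.1528
Friis cascade:
  F = 1.291 + (1.315 − 1)/0.7745 + (9.036 − 1)/17.74 = 2.151
NF = 10 log₁₀(2.151) = 3.33 dB

3.33 dB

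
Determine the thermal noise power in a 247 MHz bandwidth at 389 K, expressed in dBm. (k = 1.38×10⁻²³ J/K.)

P_n = kTB = 1.38×10⁻²³ × 389 × 2.47×10⁸ = 1.33×10⁻¹² W
In dBm: 10 log₁₀(1.33×10⁻¹² / 10⁻³) = −88.8 dBm

−88.8 dBm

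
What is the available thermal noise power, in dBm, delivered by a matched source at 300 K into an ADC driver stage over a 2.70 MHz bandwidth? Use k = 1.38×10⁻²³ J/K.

P_n = kTB = 1.38×10⁻²³ × 300 × 2.70×10⁶ = 1.12×10⁻¹⁴ W
In dBm: 10 log₁₀(1.12×10⁻¹⁴ / 10⁻³) = −109.5 dBm

−109.5 dBm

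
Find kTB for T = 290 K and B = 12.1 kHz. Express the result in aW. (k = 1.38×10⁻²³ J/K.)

48.4 aW

P_n = kTB = 1.38×10⁻²³ × 290 × 1.21×10⁴ = 4.84×10⁻¹⁷ W = 48.4 aW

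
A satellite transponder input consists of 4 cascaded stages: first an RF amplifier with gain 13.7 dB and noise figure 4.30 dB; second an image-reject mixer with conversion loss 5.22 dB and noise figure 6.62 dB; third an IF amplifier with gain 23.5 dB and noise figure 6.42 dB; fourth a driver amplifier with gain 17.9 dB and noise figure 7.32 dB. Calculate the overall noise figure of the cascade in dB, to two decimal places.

Convert to linear (a loss of L dB is a gain of −L dB): F_i = 10^(NF_i/10), G_i = 10^(G_i,dB/10)
  Stage 1: F_1 = 10^(4.30/10) = 2.692, G_1 = 10^(13.7/10) = 23.44
  Stage 2: F_2 = 10^(6.62/10) = 4.592, G_2 = 10^(−5.22/10) = 0.3006
  Stage 3: F_3 = 10^(6.42/10) = 4.385, G_3 = 10^(23.5/10) = 223.9
  Stage 4: F_4 = 10^(7.32/10) = 5.395, G_4 = 10^(17.9/10) = 61.66
Friis cascade:
  F = 2.692 + (4.592 − 1)/23.44 + (4.385 − 1)/7.047 + (5.395 − 1)/1578 = 3.328
NF = 10 log₁₀(3.328) = 5.22 dB

5.22 dB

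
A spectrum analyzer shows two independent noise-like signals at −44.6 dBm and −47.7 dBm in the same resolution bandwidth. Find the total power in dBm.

Convert to linear, add, convert back:
P₁ = 3.47×10⁻⁸ W, P₂ = 1.70×10⁻⁸ W
P_tot = 5.17×10⁻⁸ W → 10 log₁₀(P_tot / 10⁻³) = −42.9 dBm

−42.9 dBm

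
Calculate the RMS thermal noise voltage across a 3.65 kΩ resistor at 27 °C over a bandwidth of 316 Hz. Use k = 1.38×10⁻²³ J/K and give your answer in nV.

138 nV

T = 27 °C + 273.15 = 300.15 K
V_n = √(4kTRB)
4kTRB = 4 × 1.38×10⁻²³ × 300.15 × 3.65×10³ × 3.16×10² = 1.91×10⁻¹⁴ V²
V_n = √(1.91×10⁻¹⁴) = 1.38×10⁻⁷ V = 138 nV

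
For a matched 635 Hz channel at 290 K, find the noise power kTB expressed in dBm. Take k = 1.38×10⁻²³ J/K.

P_n = kTB = 1.38×10⁻²³ × 290 × 6.35×10² = 2.54×10⁻¹⁸ W
In dBm: 10 log₁₀(2.54×10⁻¹⁸ / 10⁻³) = −145.9 dBm

−145.9 dBm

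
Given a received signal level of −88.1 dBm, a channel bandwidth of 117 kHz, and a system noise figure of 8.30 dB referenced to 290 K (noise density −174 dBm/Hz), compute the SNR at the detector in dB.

Noise floor: N = −174 + 10 log₁₀(B) + NF
10 log₁₀(1.17×10⁵) = 50.68 dB
N = −174 + 50.68 + 8.30 = −115.02 dBm
SNR = P_sig − N = −88.1 − (−115.02) = 26.92 dB → 26.9 dB

26.9 dB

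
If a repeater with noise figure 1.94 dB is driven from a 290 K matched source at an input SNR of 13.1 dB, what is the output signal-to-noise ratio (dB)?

By definition F = SNR_in/SNR_out, so in dB: SNR_out = SNR_in − NF
SNR_out = 13.1 − 1.94 = 11.16 dB

11.16 dB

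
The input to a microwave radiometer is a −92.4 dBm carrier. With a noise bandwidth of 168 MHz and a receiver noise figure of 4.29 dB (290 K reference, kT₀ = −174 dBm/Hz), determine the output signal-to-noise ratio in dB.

Noise floor: N = −174 + 10 log₁₀(B) + NF
10 log₁₀(1.68×10⁸) = 82.25 dB
N = −174 + 82.25 + 4.29 = −87.46 dBm
SNR = P_sig − N = −92.4 − (−87.46) = −4.94 dB → −4.9 dB

−4.9 dB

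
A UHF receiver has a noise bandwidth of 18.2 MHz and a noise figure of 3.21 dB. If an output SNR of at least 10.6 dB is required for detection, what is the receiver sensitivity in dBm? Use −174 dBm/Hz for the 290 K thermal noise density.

Sensitivity = −174 + 10 log₁₀(B) + NF + SNR_min
= −174 + 72.6 + 3.21 + 10.6
= −87.59 dBm → −87.6 dBm

−87.6 dBm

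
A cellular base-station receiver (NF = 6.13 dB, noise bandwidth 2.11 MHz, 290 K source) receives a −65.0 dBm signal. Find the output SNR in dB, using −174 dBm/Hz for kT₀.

Noise floor: N = −174 + 10 log₁₀(B) + NF
10 log₁₀(2.11×10⁶) = 63.24 dB
N = −174 + 63.24 + 6.13 = −104.63 dBm
SNR = P_sig − N = −65.0 − (−104.63) = 39.63 dB → 39.6 dB

39.6 dB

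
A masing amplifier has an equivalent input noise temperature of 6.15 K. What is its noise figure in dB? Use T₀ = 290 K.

0.091 dB

F = 1 + T_e/T₀ = 1 + 6.15/290 = 1.02121
NF = 10 log₁₀(1.02121) = 0.091 dB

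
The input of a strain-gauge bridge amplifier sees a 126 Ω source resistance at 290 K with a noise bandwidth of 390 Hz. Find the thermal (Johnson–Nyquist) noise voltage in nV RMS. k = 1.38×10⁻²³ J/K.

V_n = √(4kTRB)
4kTRB = 4 × 1.38×10⁻²³ × 290 × 1.26×10² × 3.90×10² = 7.87×10⁻¹⁶ V²
V_n = √(7.87×10⁻¹⁶) = 2.80×10⁻⁸ V = 28.0 nV

28.0 nV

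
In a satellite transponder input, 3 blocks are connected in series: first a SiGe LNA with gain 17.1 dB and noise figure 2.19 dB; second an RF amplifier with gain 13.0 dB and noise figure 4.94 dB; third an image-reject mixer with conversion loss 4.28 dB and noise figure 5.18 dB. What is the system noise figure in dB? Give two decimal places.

2.30 dB

Convert to linear (a loss of L dB is a gain of −L dB): F_i = 10^(NF_i/10), G_i = 10^(G_i,dB/10)
  Stage 1: F_1 = 10^(2.19/10) = 1.656, G_1 = 10^(17.1/10) = 51.29
  Stage 2: F_2 = 10^(4.94/10) = 3.119, G_2 = 10^(13.0/10) = 19.95
  Stage 3: F_3 = 10^(5.18/10) = 3.296, G_3 = 10^(−4.28/10) = 0.3733
Friis cascade:
  F = 1.656 + (3.119 − 1)/51.29 + (3.296 − 1)/1023 = 1.699
NF = 10 log₁₀(1.699) = 2.30 dB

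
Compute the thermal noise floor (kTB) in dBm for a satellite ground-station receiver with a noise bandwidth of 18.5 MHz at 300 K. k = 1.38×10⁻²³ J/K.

P_n = kTB = 1.38×10⁻²³ × 300 × 1.85×10⁷ = 7.66×10⁻¹⁴ W
In dBm: 10 log₁₀(7.66×10⁻¹⁴ / 10⁻³) = −101.2 dBm

−101.2 dBm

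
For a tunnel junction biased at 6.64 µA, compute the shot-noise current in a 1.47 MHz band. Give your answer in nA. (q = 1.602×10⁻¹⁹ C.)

I_n = √(2qI·B)
2qI·B = 2 × 1.602×10⁻¹⁹ × 6.64×10⁻⁶ × 1.47×10⁶ = 3.13×10⁻¹⁸ A²
I_n = √(3.13×10⁻¹⁸) = 1.77×10⁻⁹ A = 1.77 nA

1.77 nA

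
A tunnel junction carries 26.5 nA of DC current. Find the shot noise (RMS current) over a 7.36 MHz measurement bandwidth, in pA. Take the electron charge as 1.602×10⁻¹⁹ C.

I_n = √(2qI·B)
2qI·B = 2 × 1.602×10⁻¹⁹ × 2.65×10⁻⁸ × 7.36×10⁶ = 6.25×10⁻²⁰ A²
I_n = √(6.25×10⁻²⁰) = 2.50×10⁻¹⁰ A = 250 pA

250 pA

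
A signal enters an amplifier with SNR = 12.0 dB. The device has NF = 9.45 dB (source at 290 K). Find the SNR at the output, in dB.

By definition F = SNR_in/SNR_out, so in dB: SNR_out = SNR_in − NF
SNR_out = 12.0 − 9.45 = 2.55 dB

2.55 dB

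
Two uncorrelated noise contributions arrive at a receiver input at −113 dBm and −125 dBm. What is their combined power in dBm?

−112.7 dBm

Convert to linear, add, convert back:
P₁ = 5.01×10⁻¹⁵ W, P₂ = 3.16×10⁻¹⁶ W
P_tot = 5.33×10⁻¹⁵ W → 10 log₁₀(P_tot / 10⁻³) = −112.7 dBm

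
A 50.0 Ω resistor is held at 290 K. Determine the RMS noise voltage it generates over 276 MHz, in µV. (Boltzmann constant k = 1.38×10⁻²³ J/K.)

14.9 µV

V_n = √(4kTRB)
4kTRB = 4 × 1.38×10⁻²³ × 290 × 5.00×10¹ × 2.76×10⁸ = 2.21×10⁻¹⁰ V²
V_n = √(2.21×10⁻¹⁰) = 1.49×10⁻⁵ V = 14.9 µV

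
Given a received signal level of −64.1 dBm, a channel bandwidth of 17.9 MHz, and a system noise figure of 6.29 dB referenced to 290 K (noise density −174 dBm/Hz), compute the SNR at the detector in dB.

31.1 dB

Noise floor: N = −174 + 10 log₁₀(B) + NF
10 log₁₀(1.79×10⁷) = 72.53 dB
N = −174 + 72.53 + 6.29 = −95.18 dBm
SNR = P_sig − N = −64.1 − (−95.18) = 31.08 dB → 31.1 dB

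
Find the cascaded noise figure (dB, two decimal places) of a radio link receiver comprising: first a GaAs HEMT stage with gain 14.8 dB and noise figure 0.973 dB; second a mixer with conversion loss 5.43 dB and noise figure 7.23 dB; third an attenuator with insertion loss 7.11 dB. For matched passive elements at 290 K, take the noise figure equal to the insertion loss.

Convert to linear (a loss of L dB is a gain of −L dB): F_i = 10^(NF_i/10), G_i = 10^(G_i,dB/10)
  Stage 1: F_1 = 10^(0.973/10) = 1.251, G_1 = 10^(14.8/10) = 30.20
  Stage 2: F_2 = 10^(7.23/10) = 5.284, G_2 = 10^(−5.43/10) = 0.2864
  Stage 3: F_3 = 10^(7.11/10) = 5.140, G_3 = 10^(−7.11/10) = 0.1945
Friis cascade:
  F = 1.251 + (5.284 − 1)/30.20 + (5.140 − 1)/8.650 = 1.872
NF = 10 log₁₀(1.872) = 2.72 dB

2.72 dB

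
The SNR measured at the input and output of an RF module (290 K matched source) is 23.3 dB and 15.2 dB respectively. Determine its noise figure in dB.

8.1 dB

NF (dB) = SNR_in(dB) − SNR_out(dB) when the source is at T₀
NF = 23.3 − 15.2 = 8.1 dB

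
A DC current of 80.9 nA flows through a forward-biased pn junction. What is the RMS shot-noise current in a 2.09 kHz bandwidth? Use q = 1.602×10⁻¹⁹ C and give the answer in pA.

7.36 pA

I_n = √(2qI·B)
2qI·B = 2 × 1.602×10⁻¹⁹ × 8.09×10⁻⁸ × 2.09×10³ = 5.42×10⁻²³ A²
I_n = √(5.42×10⁻²³) = 7.36×10⁻¹² A = 7.36 pA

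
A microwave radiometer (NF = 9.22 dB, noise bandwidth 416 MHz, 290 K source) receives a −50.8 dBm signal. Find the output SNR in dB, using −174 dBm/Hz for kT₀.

27.8 dB

Noise floor: N = −174 + 10 log₁₀(B) + NF
10 log₁₀(4.16×10⁸) = 86.19 dB
N = −174 + 86.19 + 9.22 = −78.59 dBm
SNR = P_sig − N = −50.8 − (−78.59) = 27.79 dB → 27.8 dB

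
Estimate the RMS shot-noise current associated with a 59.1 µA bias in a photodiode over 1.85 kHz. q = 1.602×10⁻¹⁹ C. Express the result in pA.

187 pA

I_n = √(2qI·B)
2qI·B = 2 × 1.602×10⁻¹⁹ × 5.91×10⁻⁵ × 1.85×10³ = 3.50×10⁻²⁰ A²
I_n = √(3.50×10⁻²⁰) = 1.87×10⁻¹⁰ A = 187 pA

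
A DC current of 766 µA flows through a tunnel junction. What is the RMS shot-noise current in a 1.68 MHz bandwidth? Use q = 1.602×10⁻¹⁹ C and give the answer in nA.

I_n = √(2qI·B)
2qI·B = 2 × 1.602×10⁻¹⁹ × 7.66×10⁻⁴ × 1.68×10⁶ = 4.12×10⁻¹⁶ A²
I_n = √(4.12×10⁻¹⁶) = 2.03×10⁻⁸ A = 20.3 nA

20.3 nA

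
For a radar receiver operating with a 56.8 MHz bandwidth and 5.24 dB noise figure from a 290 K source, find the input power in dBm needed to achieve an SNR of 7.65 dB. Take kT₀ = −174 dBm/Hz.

−83.6 dBm

Sensitivity = −174 + 10 log₁₀(B) + NF + SNR_min
= −174 + 77.54 + 5.24 + 7.65
= −83.57 dBm → −83.6 dBm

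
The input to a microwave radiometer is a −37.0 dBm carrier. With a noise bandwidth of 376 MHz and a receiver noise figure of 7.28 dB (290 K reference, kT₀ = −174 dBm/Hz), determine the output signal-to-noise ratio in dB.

Noise floor: N = −174 + 10 log₁₀(B) + NF
10 log₁₀(3.76×10⁸) = 85.75 dB
N = −174 + 85.75 + 7.28 = −80.97 dBm
SNR = P_sig − N = −37.0 − (−80.97) = 43.97 dB → 44.0 dB

44.0 dB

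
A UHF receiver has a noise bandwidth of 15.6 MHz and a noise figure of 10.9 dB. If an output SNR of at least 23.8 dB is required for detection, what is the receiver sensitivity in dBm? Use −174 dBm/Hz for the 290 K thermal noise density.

Sensitivity = −174 + 10 log₁₀(B) + NF + SNR_min
= −174 + 71.93 + 10.9 + 23.8
= −67.37 dBm → −67.4 dBm

−67.4 dBm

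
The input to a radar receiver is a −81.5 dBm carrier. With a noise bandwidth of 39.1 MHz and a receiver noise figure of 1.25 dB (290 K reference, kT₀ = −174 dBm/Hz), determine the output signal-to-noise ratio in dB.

Noise floor: N = −174 + 10 log₁₀(B) + NF
10 log₁₀(3.91×10⁷) = 75.92 dB
N = −174 + 75.92 + 1.25 = −96.83 dBm
SNR = P_sig − N = −81.5 − (−96.83) = 15.33 dB → 15.3 dB

15.3 dB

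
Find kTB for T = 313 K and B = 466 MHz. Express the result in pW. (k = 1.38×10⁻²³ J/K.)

2.01 pW

P_n = kTB = 1.38×10⁻²³ × 313 × 4.66×10⁸ = 2.01×10⁻¹² W = 2.01 pW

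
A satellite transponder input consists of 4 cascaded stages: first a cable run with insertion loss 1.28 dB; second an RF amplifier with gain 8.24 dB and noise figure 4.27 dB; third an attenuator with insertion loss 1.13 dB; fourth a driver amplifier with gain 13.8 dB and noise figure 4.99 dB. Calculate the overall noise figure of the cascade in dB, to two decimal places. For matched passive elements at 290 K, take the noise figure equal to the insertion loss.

6.24 dB

Convert to linear (a loss of L dB is a gain of −L dB): F_i = 10^(NF_i/10), G_i = 10^(G_i,dB/10)
  Stage 1: F_1 = 10^(1.28/10) = 1.343, G_1 = 10^(−1.28/10) = 0.7447
  Stage 2: F_2 = 10^(4.27/10) = 2.673, G_2 = 10^(8.24/10) = 6.668
  Stage 3: F_3 = 10^(1.13/10) = 1.297, G_3 = 10^(−1.13/10) = 0.7709
  Stage 4: F_4 = 10^(4.99/10) = 3.155, G_4 = 10^(13.8/10) = 23.99
Friis cascade:
  F = 1.343 + (2.673 − 1)/0.7447 + (1.297 − 1)/4.966 + (3.155 − 1)/3.828 = 4.212
NF = 10 log₁₀(4.212) = 6.24 dB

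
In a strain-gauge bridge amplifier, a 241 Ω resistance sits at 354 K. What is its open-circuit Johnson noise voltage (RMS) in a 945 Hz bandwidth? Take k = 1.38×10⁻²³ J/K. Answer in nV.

66.7 nV

V_n = √(4kTRB)
4kTRB = 4 × 1.38×10⁻²³ × 354 × 2.41×10² × 9.45×10² = 4.45×10⁻¹⁵ V²
V_n = √(4.45×10⁻¹⁵) = 6.67×10⁻⁸ V = 66.7 nV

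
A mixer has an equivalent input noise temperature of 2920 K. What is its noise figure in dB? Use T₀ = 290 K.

F = 1 + T_e/T₀ = 1 + 2920/290 = 11.069
NF = 10 log₁₀(11.069) = 10.44 dB

10.44 dB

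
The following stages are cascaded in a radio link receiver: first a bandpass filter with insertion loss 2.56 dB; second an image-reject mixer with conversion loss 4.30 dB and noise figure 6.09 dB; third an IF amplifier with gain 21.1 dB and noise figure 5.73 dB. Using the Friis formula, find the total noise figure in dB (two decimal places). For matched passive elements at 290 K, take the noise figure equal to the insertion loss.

13.15 dB

Convert to linear (a loss of L dB is a gain of −L dB): F_i = 10^(NF_i/10), G_i = 10^(G_i,dB/10)
  Stage 1: F_1 = 10^(2.56/10) = 1.803, G_1 = 10^(−2.56/10) = 0.5546
  Stage 2: F_2 = 10^(6.09/10) = 4.064, G_2 = 10^(−4.30/10) = 0.3715
  Stage 3: F_3 = 10^(5.73/10) = 3.741, G_3 = 10^(21.1/10) = 128.8
Friis cascade:
  F = 1.803 + (4.064 − 1)/0.5546 + (3.741 − 1)/0.2061 = 20.63
NF = 10 log₁₀(20.63) = 13.15 dB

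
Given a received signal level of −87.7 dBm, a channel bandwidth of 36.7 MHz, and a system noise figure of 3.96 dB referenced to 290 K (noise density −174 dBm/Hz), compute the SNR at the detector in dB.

Noise floor: N = −174 + 10 log₁₀(B) + NF
10 log₁₀(3.67×10⁷) = 75.65 dB
N = −174 + 75.65 + 3.96 = −94.39 dBm
SNR = P_sig − N = −87.7 − (−94.39) = 6.69 dB → 6.7 dB

6.7 dB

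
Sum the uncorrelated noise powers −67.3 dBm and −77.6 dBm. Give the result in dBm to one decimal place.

−66.9 dBm

Convert to linear, add, convert back:
P₁ = 1.86×10⁻¹⁰ W, P₂ = 1.74×10⁻¹¹ W
P_tot = 2.04×10⁻¹⁰ W → 10 log₁₀(P_tot / 10⁻³) = −66.9 dBm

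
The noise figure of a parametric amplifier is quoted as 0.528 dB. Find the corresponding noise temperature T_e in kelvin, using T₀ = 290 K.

37.5 K

F = 10^(0.528/10) = 1.12928
T_e = (F − 1)·T₀ = (1.12928 − 1) × 290 = 37.5 K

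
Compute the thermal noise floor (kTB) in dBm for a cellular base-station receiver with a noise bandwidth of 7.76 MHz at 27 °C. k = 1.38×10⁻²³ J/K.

T = 27 °C + 273.15 = 300.15 K
P_n = kTB = 1.38×10⁻²³ × 300.15 × 7.76×10⁶ = 3.21×10⁻¹⁴ W
In dBm: 10 log₁₀(3.21×10⁻¹⁴ / 10⁻³) = −104.9 dBm

−104.9 dBm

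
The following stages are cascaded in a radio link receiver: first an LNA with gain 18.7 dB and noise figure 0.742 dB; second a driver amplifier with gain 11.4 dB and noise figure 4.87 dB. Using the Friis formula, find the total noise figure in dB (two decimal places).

0.84 dB

Convert to linear (a loss of L dB is a gain of −L dB): F_i = 10^(NF_i/10), G_i = 10^(G_i,dB/10)
  Stage 1: F_1 = 10^(0.742/10) = 1.186, G_1 = 10^(18.7/10) = 74.13
  Stage 2: F_2 = 10^(4.87/10) = 3.069, G_2 = 10^(11.4/10) = 13.80
Friis cascade:
  F = 1.186 + (3.069 − 1)/74.13 = 1.214
NF = 10 log₁₀(1.214) = 0.84 dB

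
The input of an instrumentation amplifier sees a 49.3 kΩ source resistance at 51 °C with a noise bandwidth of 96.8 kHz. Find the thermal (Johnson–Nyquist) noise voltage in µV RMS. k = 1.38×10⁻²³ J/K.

9.24 µV

T = 51 °C + 273.15 = 324.15 K
V_n = √(4kTRB)
4kTRB = 4 × 1.38×10⁻²³ × 324.15 × 4.93×10⁴ × 9.68×10⁴ = 8.54×10⁻¹¹ V²
V_n = √(8.54×10⁻¹¹) = 9.24×10⁻⁶ V = 9.24 µV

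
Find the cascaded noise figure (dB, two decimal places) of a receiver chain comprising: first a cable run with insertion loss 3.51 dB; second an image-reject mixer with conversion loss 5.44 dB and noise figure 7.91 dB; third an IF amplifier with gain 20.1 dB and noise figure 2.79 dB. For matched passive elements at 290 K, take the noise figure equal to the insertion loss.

13.21 dB

Convert to linear (a loss of L dB is a gain of −L dB): F_i = 10^(NF_i/10), G_i = 10^(G_i,dB/10)
  Stage 1: F_1 = 10^(3.51/10) = 2.244, G_1 = 10^(−3.51/10) = 0.4457
  Stage 2: F_2 = 10^(7.91/10) = 6.180, G_2 = 10^(−5.44/10) = 0.2858
  Stage 3: F_3 = 10^(2.79/10) = 1.901, G_3 = 10^(20.1/10) = 102.3
Friis cascade:
  F = 2.244 + (6.180 − 1)/0.4457 + (1.901 − 1)/0.1274 = 20.94
NF = 10 log₁₀(20.94) = 13.21 dB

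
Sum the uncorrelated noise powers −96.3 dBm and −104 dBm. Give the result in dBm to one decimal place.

−95.6 dBm

Convert to linear, add, convert back:
P₁ = 2.34×10⁻¹³ W, P₂ = 3.98×10⁻¹⁴ W
P_tot = 2.74×10⁻¹³ W → 10 log₁₀(P_tot / 10⁻³) = −95.6 dBm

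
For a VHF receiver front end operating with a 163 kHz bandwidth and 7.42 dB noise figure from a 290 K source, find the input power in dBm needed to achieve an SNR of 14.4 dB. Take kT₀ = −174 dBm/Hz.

−100.1 dBm

Sensitivity = −174 + 10 log₁₀(B) + NF + SNR_min
= −174 + 52.12 + 7.42 + 14.4
= −100.06 dBm → −100.1 dBm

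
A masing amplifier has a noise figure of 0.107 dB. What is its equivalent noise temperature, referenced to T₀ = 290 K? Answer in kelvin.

7.23 K

F = 10^(0.107/10) = 1.02494
T_e = (F − 1)·T₀ = (1.02494 − 1) × 290 = 7.23 K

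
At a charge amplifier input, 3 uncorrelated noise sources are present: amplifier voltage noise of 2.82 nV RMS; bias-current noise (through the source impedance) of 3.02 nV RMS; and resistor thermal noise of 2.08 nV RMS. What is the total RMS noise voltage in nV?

4.63 nV

Uncorrelated sources add in power (mean-square): V_tot = √(ΣV_i²)
V_tot = √[(2.82×10⁻⁹)² + (3.02×10⁻⁹)² + (2.08×10⁻⁹)²] = 4.63×10⁻⁹ V = 4.63 nV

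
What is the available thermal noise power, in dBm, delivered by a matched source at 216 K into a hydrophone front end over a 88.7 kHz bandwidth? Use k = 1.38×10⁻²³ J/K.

P_n = kTB = 1.38×10⁻²³ × 216 × 8.87×10⁴ = 2.64×10⁻¹⁶ W
In dBm: 10 log₁₀(2.64×10⁻¹⁶ / 10⁻³) = −125.8 dBm

−125.8 dBm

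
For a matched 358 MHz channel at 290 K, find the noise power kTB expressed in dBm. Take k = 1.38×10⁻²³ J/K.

P_n = kTB = 1.38×10⁻²³ × 290 × 3.58×10⁸ = 1.43×10⁻¹² W
In dBm: 10 log₁₀(1.43×10⁻¹² / 10⁻³) = −88.4 dBm

−88.4 dBm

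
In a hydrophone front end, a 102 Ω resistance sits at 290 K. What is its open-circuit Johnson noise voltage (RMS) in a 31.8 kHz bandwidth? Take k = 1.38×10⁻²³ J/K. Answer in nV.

V_n = √(4kTRB)
4kTRB = 4 × 1.38×10⁻²³ × 290 × 1.02×10² × 3.18×10⁴ = 5.19×10⁻¹⁴ V²
V_n = √(5.19×10⁻¹⁴) = 2.28×10⁻⁷ V = 228 nV

228 nV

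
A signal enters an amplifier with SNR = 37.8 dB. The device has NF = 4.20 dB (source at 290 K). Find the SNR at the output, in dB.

33.60 dB

By definition F = SNR_in/SNR_out, so in dB: SNR_out = SNR_in − NF
SNR_out = 37.8 − 4.20 = 33.60 dB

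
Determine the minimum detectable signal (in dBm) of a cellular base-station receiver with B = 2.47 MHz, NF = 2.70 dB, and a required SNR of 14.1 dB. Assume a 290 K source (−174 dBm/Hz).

Sensitivity = −174 + 10 log₁₀(B) + NF + SNR_min
= −174 + 63.93 + 2.70 + 14.1
= −93.27 dBm → −93.3 dBm

−93.3 dBm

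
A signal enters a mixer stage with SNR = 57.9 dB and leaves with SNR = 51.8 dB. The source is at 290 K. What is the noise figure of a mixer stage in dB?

6.1 dB

NF (dB) = SNR_in(dB) − SNR_out(dB) when the source is at T₀
NF = 57.9 − 51.8 = 6.1 dB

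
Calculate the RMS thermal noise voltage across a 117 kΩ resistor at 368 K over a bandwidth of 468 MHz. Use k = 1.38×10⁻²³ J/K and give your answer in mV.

1.05 mV

V_n = √(4kTRB)
4kTRB = 4 × 1.38×10⁻²³ × 368 × 1.17×10⁵ × 4.68×10⁸ = 1.11×10⁻⁶ V²
V_n = √(1.11×10⁻⁶) = 1.05×10⁻³ V = 1.05 mV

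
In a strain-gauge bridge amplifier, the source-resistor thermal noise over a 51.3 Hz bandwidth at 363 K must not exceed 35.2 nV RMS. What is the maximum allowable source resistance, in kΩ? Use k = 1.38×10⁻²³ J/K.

Johnson–Nyquist: V_n = √(4kTRB) ⇒ R = V_n² / (4kTB)
4kTB = 4 × 1.38×10⁻²³ × 363 × 5.13×10¹ = 1.03×10⁻¹⁸
R = (3.52×10⁻⁸)² / 1.03×10⁻¹⁸ = 1.21×10³ Ω = 1.21 kΩ

1.21 kΩ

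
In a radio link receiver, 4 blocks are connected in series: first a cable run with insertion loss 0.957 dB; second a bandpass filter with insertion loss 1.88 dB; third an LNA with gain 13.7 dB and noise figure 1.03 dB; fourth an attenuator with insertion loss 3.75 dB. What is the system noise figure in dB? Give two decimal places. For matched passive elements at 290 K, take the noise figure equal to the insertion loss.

Convert to linear (a loss of L dB is a gain of −L dB): F_i = 10^(NF_i/10), G_i = 10^(G_i,dB/10)
  Stage 1: F_1 = 10^(0.957/10) = 1.247, G_1 = 10^(−0.957/10) = 0.8022
  Stage 2: F_2 = 10^(1.88/10) = 1.542, G_2 = 10^(−1.88/10) = 0.6486
  Stage 3: F_3 = 10^(1.03/10) = 1.268, G_3 = 10^(13.7/10) = 23.44
  Stage 4: F_4 = 10^(3.75/10) = 2.371, G_4 = 10^(−3.75/10) = 0.4217
Friis cascade:
  F = 1.247 + (1.542 − 1)/0.8022 + (1.268 − 1)/0.5204 + (2.371 − 1)/12.20 = 2.549
NF = 10 log₁₀(2.549) = 4.06 dB

4.06 dB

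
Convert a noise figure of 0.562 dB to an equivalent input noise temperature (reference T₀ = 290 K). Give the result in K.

F = 10^(0.562/10) = 1.13815
T_e = (F − 1)·T₀ = (1.13815 − 1) × 290 = 40.1 K

40.1 K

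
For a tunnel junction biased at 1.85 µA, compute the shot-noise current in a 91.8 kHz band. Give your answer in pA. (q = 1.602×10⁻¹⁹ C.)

233 pA

I_n = √(2qI·B)
2qI·B = 2 × 1.602×10⁻¹⁹ × 1.85×10⁻⁶ × 9.18×10⁴ = 5.44×10⁻²⁰ A²
I_n = √(5.44×10⁻²⁰) = 2.33×10⁻¹⁰ A = 233 pA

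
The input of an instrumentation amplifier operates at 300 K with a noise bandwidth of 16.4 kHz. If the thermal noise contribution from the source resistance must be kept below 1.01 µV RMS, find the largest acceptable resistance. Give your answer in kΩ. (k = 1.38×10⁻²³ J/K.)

3.76 kΩ

Johnson–Nyquist: V_n = √(4kTRB) ⇒ R = V_n² / (4kTB)
4kTB = 4 × 1.38×10⁻²³ × 300 × 1.64×10⁴ = 2.72×10⁻¹⁶
R = (1.01×10⁻⁶)² / 2.72×10⁻¹⁶ = 3.76×10³ Ω = 3.76 kΩ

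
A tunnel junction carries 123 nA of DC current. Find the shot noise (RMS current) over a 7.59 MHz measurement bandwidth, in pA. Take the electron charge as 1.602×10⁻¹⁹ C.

547 pA

I_n = √(2qI·B)
2qI·B = 2 × 1.602×10⁻¹⁹ × 1.23×10⁻⁷ × 7.59×10⁶ = 2.99×10⁻¹⁹ A²
I_n = √(2.99×10⁻¹⁹) = 5.47×10⁻¹⁰ A = 547 pA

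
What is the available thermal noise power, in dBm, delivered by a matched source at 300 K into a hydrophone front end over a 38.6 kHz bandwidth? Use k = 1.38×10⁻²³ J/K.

P_n = kTB = 1.38×10⁻²³ × 300 × 3.86×10⁴ = 1.60×10⁻¹⁶ W
In dBm: 10 log₁₀(1.60×10⁻¹⁶ / 10⁻³) = −128.0 dBm

−128.0 dBm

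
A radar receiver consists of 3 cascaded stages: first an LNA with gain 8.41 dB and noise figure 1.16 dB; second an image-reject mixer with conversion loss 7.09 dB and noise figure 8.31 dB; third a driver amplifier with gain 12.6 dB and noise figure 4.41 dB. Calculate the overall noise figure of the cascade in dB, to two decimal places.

Convert to linear (a loss of L dB is a gain of −L dB): F_i = 10^(NF_i/10), G_i = 10^(G_i,dB/10)
  Stage 1: F_1 = 10^(1.16/10) = 1.306, G_1 = 10^(8.41/10) = 6.934
  Stage 2: F_2 = 10^(8.31/10) = 6.776, G_2 = 10^(−7.09/10) = 0.1954
  Stage 3: F_3 = 10^(4.41/10) = 2.761, G_3 = 10^(12.6/10) = 18.20
Friis cascade:
  F = 1.306 + (6.776 − 1)/6.934 + (2.761 − 1)/1.355 = 3.438
NF = 10 log₁₀(3.438) = 5.36 dB

5.36 dB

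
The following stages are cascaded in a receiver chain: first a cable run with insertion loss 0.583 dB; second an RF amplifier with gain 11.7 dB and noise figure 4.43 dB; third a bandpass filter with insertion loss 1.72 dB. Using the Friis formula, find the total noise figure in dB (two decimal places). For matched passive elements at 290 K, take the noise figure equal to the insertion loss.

Convert to linear (a loss of L dB is a gain of −L dB): F_i = 10^(NF_i/10), G_i = 10^(G_i,dB/10)
  Stage 1: F_1 = 10^(0.583/10) = 1.144, G_1 = 10^(−0.583/10) = 0.8744
  Stage 2: F_2 = 10^(4.43/10) = 2.773, G_2 = 10^(11.7/10) = 14.79
  Stage 3: F_3 = 10^(1.72/10) = 1.486, G_3 = 10^(−1.72/10) = 0.6730
Friis cascade:
  F = 1.144 + (2.773 − 1)/0.8744 + (1.486 − 1)/12.93 = 3.209
NF = 10 log₁₀(3.209) = 5.06 dB

5.06 dB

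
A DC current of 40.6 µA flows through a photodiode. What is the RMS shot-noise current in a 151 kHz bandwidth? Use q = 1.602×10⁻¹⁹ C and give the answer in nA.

I_n = √(2qI·B)
2qI·B = 2 × 1.602×10⁻¹⁹ × 4.06×10⁻⁵ × 1.51×10⁵ = 1.96×10⁻¹⁸ A²
I_n = √(1.96×10⁻¹⁸) = 1.40×10⁻⁹ A = 1.40 nA

1.40 nA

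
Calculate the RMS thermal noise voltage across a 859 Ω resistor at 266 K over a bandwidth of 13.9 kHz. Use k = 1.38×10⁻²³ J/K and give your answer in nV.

V_n = √(4kTRB)
4kTRB = 4 × 1.38×10⁻²³ × 266 × 8.59×10² × 1.39×10⁴ = 1.75×10⁻¹³ V²
V_n = √(1.75×10⁻¹³) = 4.19×10⁻⁷ V = 419 nV

419 nV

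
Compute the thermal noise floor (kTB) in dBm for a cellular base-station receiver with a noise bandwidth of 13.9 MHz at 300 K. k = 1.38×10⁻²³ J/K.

−102.4 dBm

P_n = kTB = 1.38×10⁻²³ × 300 × 1.39×10⁷ = 5.75×10⁻¹⁴ W
In dBm: 10 log₁₀(5.75×10⁻¹⁴ / 10⁻³) = −102.4 dBm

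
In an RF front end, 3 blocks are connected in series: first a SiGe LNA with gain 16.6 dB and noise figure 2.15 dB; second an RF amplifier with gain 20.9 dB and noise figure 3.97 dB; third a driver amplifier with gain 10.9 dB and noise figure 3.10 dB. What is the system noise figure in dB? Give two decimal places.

2.24 dB

Convert to linear (a loss of L dB is a gain of −L dB): F_i = 10^(NF_i/10), G_i = 10^(G_i,dB/10)
  Stage 1: F_1 = 10^(2.15/10) = 1.641, G_1 = 10^(16.6/10) = 45.71
  Stage 2: F_2 = 10^(3.97/10) = 2.495, G_2 = 10^(20.9/10) = 123.0
  Stage 3: F_3 = 10^(3.10/10) = 2.042, G_3 = 10^(10.9/10) = 12.30
Friis cascade:
  F = 1.641 + (2.495 − 1)/45.71 + (2.042 − 1)/5623 = 1.673
NF = 10 log₁₀(1.673) = 2.24 dB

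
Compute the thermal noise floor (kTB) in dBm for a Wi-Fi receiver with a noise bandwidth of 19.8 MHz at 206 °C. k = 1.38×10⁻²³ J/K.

T = 206 °C + 273.15 = 479.15 K
P_n = kTB = 1.38×10⁻²³ × 479.15 × 1.98×10⁷ = 1.31×10⁻¹³ W
In dBm: 10 log₁₀(1.31×10⁻¹³ / 10⁻³) = −98.8 dBm

−98.8 dBm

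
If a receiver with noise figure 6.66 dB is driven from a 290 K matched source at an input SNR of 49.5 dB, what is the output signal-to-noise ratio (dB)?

42.84 dB

By definition F = SNR_in/SNR_out, so in dB: SNR_out = SNR_in − NF
SNR_out = 49.5 − 6.66 = 42.84 dB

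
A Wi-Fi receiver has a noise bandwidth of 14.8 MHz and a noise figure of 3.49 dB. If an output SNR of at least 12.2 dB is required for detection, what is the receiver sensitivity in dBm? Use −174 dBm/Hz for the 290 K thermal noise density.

−86.6 dBm

Sensitivity = −174 + 10 log₁₀(B) + NF + SNR_min
= −174 + 71.7 + 3.49 + 12.2
= −86.61 dBm → −86.6 dBm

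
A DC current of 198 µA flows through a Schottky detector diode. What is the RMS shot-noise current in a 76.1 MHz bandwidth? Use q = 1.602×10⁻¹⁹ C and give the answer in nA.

69.5 nA

I_n = √(2qI·B)
2qI·B = 2 × 1.602×10⁻¹⁹ × 1.98×10⁻⁴ × 7.61×10⁷ = 4.83×10⁻¹⁵ A²
I_n = √(4.83×10⁻¹⁵) = 6.95×10⁻⁸ A = 69.5 nA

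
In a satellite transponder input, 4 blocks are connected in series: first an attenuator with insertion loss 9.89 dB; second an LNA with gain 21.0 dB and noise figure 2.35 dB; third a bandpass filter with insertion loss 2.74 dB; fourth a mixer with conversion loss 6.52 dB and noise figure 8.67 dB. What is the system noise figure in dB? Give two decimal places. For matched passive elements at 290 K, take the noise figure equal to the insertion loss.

Convert to linear (a loss of L dB is a gain of −L dB): F_i = 10^(NF_i/10), G_i = 10^(G_i,dB/10)
  Stage 1: F_1 = 10^(9.89/10) = 9.750, G_1 = 10^(−9.89/10) = 0.1026
  Stage 2: F_2 = 10^(2.35/10) = 1.718, G_2 = 10^(21.0/10) = 125.9
  Stage 3: F_3 = 10^(2.74/10) = 1.879, G_3 = 10^(−2.74/10) = 0.5321
  Stage 4: F_4 = 10^(8.67/10) = 7.362, G_4 = 10^(−6.52/10) = 0.2228
Friis cascade:
  F = 9.750 + (1.718 − 1)/0.1026 + (1.879 − 1)/12.91 + (7.362 − 1)/6.871 = 17.74
NF = 10 log₁₀(17.74) = 12.49 dB

12.49 dB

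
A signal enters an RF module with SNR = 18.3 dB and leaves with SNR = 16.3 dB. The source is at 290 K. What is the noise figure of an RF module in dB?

2.0 dB

NF (dB) = SNR_in(dB) − SNR_out(dB) when the source is at T₀
NF = 18.3 − 16.3 = 2.0 dB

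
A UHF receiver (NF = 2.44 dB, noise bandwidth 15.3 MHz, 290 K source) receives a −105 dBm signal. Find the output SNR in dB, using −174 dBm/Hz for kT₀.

−5.3 dB

Noise floor: N = −174 + 10 log₁₀(B) + NF
10 log₁₀(1.53×10⁷) = 71.85 dB
N = −174 + 71.85 + 2.44 = −99.71 dBm
SNR = P_sig − N = −105 − (−99.71) = −5.29 dB → −5.3 dB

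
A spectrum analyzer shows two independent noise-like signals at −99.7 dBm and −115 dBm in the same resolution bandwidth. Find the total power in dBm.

Convert to linear, add, convert back:
P₁ = 1.07×10⁻¹³ W, P₂ = 3.16×10⁻¹⁵ W
P_tot = 1.10×10⁻¹³ W → 10 log₁₀(P_tot / 10⁻³) = −99.6 dBm

−99.6 dBm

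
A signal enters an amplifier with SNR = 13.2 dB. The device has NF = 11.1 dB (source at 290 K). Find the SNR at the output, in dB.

2.1 dB

By definition F = SNR_in/SNR_out, so in dB: SNR_out = SNR_in − NF
SNR_out = 13.2 − 11.1 = 2.1 dB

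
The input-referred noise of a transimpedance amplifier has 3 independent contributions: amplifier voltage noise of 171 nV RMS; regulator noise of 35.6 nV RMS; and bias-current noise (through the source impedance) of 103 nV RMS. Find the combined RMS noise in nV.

Uncorrelated sources add in power (mean-square): V_tot = √(ΣV_i²)
V_tot = √[(1.71×10⁻⁷)² + (3.56×10⁻⁸)² + (1.03×10⁻⁷)²] = 2.03×10⁻⁷ V = 203 nV

203 nV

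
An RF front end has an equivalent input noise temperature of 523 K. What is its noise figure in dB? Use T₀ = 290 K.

4.48 dB

F = 1 + T_e/T₀ = 1 + 523/290 = 2.80345
NF = 10 log₁₀(2.80345) = 4.48 dB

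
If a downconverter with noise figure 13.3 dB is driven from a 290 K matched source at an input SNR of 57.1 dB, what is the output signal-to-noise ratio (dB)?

43.8 dB

By definition F = SNR_in/SNR_out, so in dB: SNR_out = SNR_in − NF
SNR_out = 57.1 − 13.3 = 43.8 dB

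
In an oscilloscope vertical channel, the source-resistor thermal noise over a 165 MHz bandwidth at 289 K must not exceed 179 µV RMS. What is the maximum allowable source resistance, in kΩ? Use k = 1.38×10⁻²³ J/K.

Johnson–Nyquist: V_n = √(4kTRB) ⇒ R = V_n² / (4kTB)
4kTB = 4 × 1.38×10⁻²³ × 289 × 1.65×10⁸ = 2.63×10⁻¹²
R = (1.79×10⁻⁴)² / 2.63×10⁻¹² = 1.22×10⁴ Ω = 12.2 kΩ

12.2 kΩ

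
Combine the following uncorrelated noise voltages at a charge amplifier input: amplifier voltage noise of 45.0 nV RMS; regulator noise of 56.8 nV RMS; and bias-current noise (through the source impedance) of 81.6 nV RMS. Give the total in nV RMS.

Uncorrelated sources add in power (mean-square): V_tot = √(ΣV_i²)
V_tot = √[(4.50×10⁻⁸)² + (5.68×10⁻⁸)² + (8.16×10⁻⁸)²] = 1.09×10⁻⁷ V = 109 nV

109 nV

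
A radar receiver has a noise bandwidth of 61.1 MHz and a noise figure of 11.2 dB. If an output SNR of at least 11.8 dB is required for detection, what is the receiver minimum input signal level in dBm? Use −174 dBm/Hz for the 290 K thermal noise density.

−73.1 dBm

Sensitivity = −174 + 10 log₁₀(B) + NF + SNR_min
= −174 + 77.86 + 11.2 + 11.8
= −73.14 dBm → −73.1 dBm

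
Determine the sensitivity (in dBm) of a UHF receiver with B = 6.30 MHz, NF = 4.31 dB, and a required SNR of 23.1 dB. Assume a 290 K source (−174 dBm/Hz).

−78.6 dBm

Sensitivity = −174 + 10 log₁₀(B) + NF + SNR_min
= −174 + 67.99 + 4.31 + 23.1
= −78.60 dBm → −78.6 dBm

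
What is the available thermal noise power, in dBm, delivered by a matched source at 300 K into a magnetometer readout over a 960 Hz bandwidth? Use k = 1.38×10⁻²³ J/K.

−144.0 dBm

P_n = kTB = 1.38×10⁻²³ × 300 × 9.60×10² = 3.97×10⁻¹⁸ W
In dBm: 10 log₁₀(3.97×10⁻¹⁸ / 10⁻³) = −144.0 dBm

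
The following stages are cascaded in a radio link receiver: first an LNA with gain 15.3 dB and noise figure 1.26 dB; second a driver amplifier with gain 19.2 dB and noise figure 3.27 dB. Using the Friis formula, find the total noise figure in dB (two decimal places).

Convert to linear (a loss of L dB is a gain of −L dB): F_i = 10^(NF_i/10), G_i = 10^(G_i,dB/10)
  Stage 1: F_1 = 10^(1.26/10) = 1.337, G_1 = 10^(15.3/10) = 33.88
  Stage 2: F_2 = 10^(3.27/10) = 2.123, G_2 = 10^(19.2/10) = 83.18
Friis cascade:
  F = 1.337 + (2.123 − 1)/33.88 = 1.370
NF = 10 log₁₀(1.370) = 1.37 dB

1.37 dB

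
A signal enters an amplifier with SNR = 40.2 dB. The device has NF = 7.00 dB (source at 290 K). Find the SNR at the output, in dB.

33.20 dB

By definition F = SNR_in/SNR_out, so in dB: SNR_out = SNR_in − NF
SNR_out = 40.2 − 7.00 = 33.20 dB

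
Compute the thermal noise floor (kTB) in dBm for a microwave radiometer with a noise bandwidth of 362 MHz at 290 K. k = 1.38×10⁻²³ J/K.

−88.4 dBm

P_n = kTB = 1.38×10⁻²³ × 290 × 3.62×10⁸ = 1.45×10⁻¹² W
In dBm: 10 log₁₀(1.45×10⁻¹² / 10⁻³) = −88.4 dBm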